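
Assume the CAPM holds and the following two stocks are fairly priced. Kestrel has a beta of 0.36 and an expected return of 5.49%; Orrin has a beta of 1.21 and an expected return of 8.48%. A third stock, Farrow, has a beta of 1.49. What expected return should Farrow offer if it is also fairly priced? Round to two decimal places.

MRP (SML slope) = (8.48% − 5.49%) / (1.21 − 0.36) = 2.99% / 0.85 = 3.5176%
R_f (intercept) = 5.49% − 0.36 × 3.5176% = 4.2237%
E(R_Farrow) = R_f + β × MRP = 4.2237% + 1.49 × 3.5176% = 9.46%

9.46%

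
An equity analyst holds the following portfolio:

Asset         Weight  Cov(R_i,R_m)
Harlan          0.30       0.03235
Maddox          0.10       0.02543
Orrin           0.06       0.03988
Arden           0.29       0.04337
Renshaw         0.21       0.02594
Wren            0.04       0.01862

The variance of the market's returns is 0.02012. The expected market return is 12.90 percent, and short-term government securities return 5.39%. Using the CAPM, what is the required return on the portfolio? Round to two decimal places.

β_Harlan = 0.03235 / 0.02012 = 1.6079
β_Maddox = 0.02543 / 0.02012 = 1.2639
β_Orrin = 0.03988 / 0.02012 = 1.9821
β_Arden = 0.04337 / 0.02012 = 2.1556
β_Renshaw = 0.02594 / 0.02012 = 1.2893
β_Wren = 0.01862 / 0.02012 = 0.9254
β_P = Σ w_i β_i = 0.30×1.6079 + 0.10×1.2639 + 0.06×1.9821 + 0.29×2.1556 + 0.21×1.2893 + 0.04×0.9254 = 1.6606
MRP = 12.90% − 5.39% = 7.51%
E(R_P) = R_f + β_P × MRP = 5.39% + 1.6606 × 7.51% = 17.86%

17.86%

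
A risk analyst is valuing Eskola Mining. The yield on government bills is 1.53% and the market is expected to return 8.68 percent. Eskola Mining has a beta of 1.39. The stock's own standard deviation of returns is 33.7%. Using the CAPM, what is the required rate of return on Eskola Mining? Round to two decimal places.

11.47%

Market risk premium = E(R_m) − R_f = 8.68% − 1.53% = 7.15%
E(R) = R_f + β × MRP = 1.53% + 1.39 × 7.15% = 11.47%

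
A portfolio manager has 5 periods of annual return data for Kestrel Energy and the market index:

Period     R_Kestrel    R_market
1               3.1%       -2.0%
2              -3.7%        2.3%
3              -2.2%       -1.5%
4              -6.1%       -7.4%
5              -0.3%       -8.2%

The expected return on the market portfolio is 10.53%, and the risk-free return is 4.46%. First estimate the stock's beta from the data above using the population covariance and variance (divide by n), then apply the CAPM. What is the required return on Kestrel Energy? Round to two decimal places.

Mean R_i = (3.1 − 3.7 − 2.2 − 6.1 − 0.3) / 5 = -1.8400%
Mean R_m = (-2.0 + 2.3 − 1.5 − 7.4 − 8.2) / 5 = -3.3600%
Σ(R_i − R̄_i)(R_m − R̄_m) = 5.2780  ⇒  Cov = 5.2780 / 5 = 1.0556
Σ(R_m − R̄_m)² = 77.0920  ⇒  Var(R_m) = 77.0920 / 5 = 15.4184
β = Cov / Var(R_m) = 1.0556 / 15.4184 = 0.0685
MRP = 10.53% − 4.46% = 6.07%
E(R) = R_f + β × MRP = 4.46% + 0.0685 × 6.07% = 4.88%

4.88%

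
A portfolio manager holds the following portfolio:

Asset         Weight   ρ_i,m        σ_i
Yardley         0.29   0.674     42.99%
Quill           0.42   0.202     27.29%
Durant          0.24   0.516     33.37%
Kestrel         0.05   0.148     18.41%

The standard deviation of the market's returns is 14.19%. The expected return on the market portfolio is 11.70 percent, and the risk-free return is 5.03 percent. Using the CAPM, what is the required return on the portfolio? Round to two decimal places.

β_Yardley = 0.674 × 42.99% / 14.19% = 2.0419
β_Quill = 0.202 × 27.29% / 14.19% = 0.3885
β_Durant = 0.516 × 33.37% / 14.19% = 1.2135
β_Kestrel = 0.148 × 18.41% / 14.19% = 0.1920
β_P = Σ w_i β_i = 0.29×2.0419 + 0.42×0.3885 + 0.24×1.2135 + 0.05×0.1920 = 1.0562
MRP = 11.70% − 5.03% = 6.67%
E(R_P) = R_f + β_P × MRP = 5.03% + 1.0562 × 6.67% = 12.07%

12.07%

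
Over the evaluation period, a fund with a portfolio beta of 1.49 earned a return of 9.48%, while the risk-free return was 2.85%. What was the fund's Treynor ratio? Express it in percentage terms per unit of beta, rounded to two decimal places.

Treynor = (R_P − R_f) / β_P = (9.48% − 2.85%) / 1.4900 = 6.63% / 1.4900 = 4.45%

4.45%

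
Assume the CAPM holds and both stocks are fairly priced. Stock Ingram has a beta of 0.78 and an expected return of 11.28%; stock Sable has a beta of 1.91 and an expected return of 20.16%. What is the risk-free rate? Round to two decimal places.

5.15%

Both satisfy E(R) = R_f + β·MRP, so the slope of the SML is
MRP = (20.16% − 11.28%) / (1.91 − 0.78) = 8.88% / 1.13 = 7.8584%
R_f = E(R_Ingram) − β_Ingram·MRP = 11.28% − 0.78 × 7.8584% = 5.1504%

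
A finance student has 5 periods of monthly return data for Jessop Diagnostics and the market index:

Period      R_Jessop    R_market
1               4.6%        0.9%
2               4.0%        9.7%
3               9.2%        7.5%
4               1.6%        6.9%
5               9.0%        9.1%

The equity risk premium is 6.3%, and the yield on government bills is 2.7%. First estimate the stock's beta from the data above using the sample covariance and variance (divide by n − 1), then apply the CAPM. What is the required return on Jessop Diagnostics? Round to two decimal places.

Mean R_i = (4.6 + 4.0 + 9.2 + 1.6 + 9.0) / 5 = 5.6800%
Mean R_m = (0.9 + 9.7 + 7.5 + 6.9 + 9.1) / 5 = 6.8200%
Σ(R_i − R̄_i)(R_m − R̄_m) = 11.1920  ⇒  Cov = 11.1920 / 4 = 2.7980
Σ(R_m − R̄_m)² = 49.0080  ⇒  Var(R_m) = 49.0080 / 4 = 12.2520
β = Cov / Var(R_m) = 2.7980 / 12.2520 = 0.2284
E(R) = R_f + β × MRP = 2.7% + 0.2284 × 6.3% = 4.14%

4.14%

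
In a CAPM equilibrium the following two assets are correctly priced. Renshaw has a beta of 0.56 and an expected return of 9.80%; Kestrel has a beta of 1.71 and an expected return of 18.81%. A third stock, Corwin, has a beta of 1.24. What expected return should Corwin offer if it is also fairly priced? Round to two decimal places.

15.13%

MRP (SML slope) = (18.81% − 9.80%) / (1.71 − 0.56) = 9.01% / 1.15 = 7.8348%
R_f (intercept) = 9.80% − 0.56 × 7.8348% = 5.4125%
E(R_Corwin) = R_f + β × MRP = 5.4125% + 1.24 × 7.8348% = 15.13%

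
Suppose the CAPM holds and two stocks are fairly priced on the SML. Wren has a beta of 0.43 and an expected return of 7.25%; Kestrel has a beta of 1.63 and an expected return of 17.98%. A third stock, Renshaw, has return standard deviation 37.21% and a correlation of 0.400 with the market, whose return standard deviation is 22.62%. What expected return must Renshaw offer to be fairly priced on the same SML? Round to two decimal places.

MRP = (17.98% − 7.25%) / (1.63 − 0.43) = 8.9417%
R_f = 7.25% − 0.43 × 8.9417% = 3.4051%
β_Renshaw = ρ·σ_i/σ_m = 0.400 × 37.21 / 22.62 = 0.6580
E(R_Renshaw) = R_f + β × MRP = 3.4051% + 0.6580 × 8.9417% = 9.29%

9.29%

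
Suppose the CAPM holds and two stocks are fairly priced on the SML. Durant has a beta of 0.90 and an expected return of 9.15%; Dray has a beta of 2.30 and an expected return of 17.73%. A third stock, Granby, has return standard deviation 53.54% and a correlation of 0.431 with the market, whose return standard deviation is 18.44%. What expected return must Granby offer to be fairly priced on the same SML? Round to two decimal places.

MRP = (17.73% − 9.15%) / (2.30 − 0.90) = 6.1286%
R_f = 9.15% − 0.90 × 6.1286% = 3.6343%
β_Granby = ρ·σ_i/σ_m = 0.431 × 53.54 / 18.44 = 1.2514
E(R_Granby) = R_f + β × MRP = 3.6343% + 1.2514 × 6.1286% = 11.30%

11.30%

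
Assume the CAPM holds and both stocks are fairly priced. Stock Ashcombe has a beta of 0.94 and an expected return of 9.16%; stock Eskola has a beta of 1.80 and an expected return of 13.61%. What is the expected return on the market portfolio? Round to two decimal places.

9.47%

Both satisfy E(R) = R_f + β·MRP, so the slope of the SML is
MRP = (13.61% − 9.16%) / (1.80 − 0.94) = 4.45% / 0.86 = 5.1744%
R_f = E(R_Ashcombe) − β_Ashcombe·MRP = 9.16% − 0.94 × 5.1744% = 4.2961%
E(R_m) = R_f + MRP = 4.2961% + 5.1744% = 9.47%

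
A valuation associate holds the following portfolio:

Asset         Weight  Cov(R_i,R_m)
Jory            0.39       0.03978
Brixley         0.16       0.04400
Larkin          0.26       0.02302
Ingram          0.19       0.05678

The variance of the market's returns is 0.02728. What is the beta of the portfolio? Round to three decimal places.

1.442

β_Jory = 0.03978 / 0.02728 = 1.4582
β_Brixley = 0.04400 / 0.02728 = 1.6129
β_Larkin = 0.02302 / 0.02728 = 0.8438
β_Ingram = 0.05678 / 0.02728 = 2.0814
β_P = Σ w_i β_i = 0.39×1.4582 + 0.16×1.6129 + 0.26×0.8438 + 0.19×2.0814 = 1.4416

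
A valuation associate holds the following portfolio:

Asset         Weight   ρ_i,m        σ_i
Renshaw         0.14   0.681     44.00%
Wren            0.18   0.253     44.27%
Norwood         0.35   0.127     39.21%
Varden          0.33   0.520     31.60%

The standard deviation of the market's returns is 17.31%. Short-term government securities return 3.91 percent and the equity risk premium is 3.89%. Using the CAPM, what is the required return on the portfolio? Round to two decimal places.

β_Renshaw = 0.681 × 44.00% / 17.31% = 1.7310
β_Wren = 0.253 × 44.27% / 17.31% = 0.6470
β_Norwood = 0.127 × 39.21% / 17.31% = 0.2877
β_Varden = 0.520 × 31.60% / 17.31% = 0.9493
β_P = Σ w_i β_i = 0.14×1.7310 + 0.18×0.6470 + 0.35×0.2877 + 0.33×0.9493 = 0.7728
E(R_P) = R_f + β_P × MRP = 3.91% + 0.7728 × 3.89% = 6.92%

6.92%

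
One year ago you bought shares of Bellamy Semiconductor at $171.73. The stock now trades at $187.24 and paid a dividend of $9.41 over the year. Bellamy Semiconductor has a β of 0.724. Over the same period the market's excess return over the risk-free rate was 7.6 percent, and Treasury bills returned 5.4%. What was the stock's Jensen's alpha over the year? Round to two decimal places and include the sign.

+3.61%

Realised HPR = (P1 + D1 − P0) / P0 = (187.24 + 9.41 − 171.73) / 171.73 = 24.92 / 171.73 = 14.5112%
CAPM required = R_f + β·MRP = 5.4% + 0.724 × 7.6% = 10.9024%
α = realised − required = 14.5112% − 10.9024% = +3.61%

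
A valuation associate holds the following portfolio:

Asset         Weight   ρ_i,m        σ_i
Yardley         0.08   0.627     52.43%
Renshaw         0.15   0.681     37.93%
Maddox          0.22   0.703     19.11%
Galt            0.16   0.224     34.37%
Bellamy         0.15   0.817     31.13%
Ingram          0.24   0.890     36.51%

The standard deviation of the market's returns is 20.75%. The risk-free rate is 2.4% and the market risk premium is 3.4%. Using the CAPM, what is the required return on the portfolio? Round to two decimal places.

6.05%

β_Yardley = 0.627 × 52.43% / 20.75% = 1.5843
β_Renshaw = 0.681 × 37.93% / 20.75% = 1.2448
β_Maddox = 0.703 × 19.11% / 20.75% = 0.6474
β_Galt = 0.224 × 34.37% / 20.75% = 0.3710
β_Bellamy = 0.817 × 31.13% / 20.75% = 1.2257
β_Ingram = 0.890 × 36.51% / 20.75% = 1.5660
β_P = Σ w_i β_i = 0.08×1.5843 + 0.15×1.2448 + 0.22×0.6474 + 0.16×0.3710 + 0.15×1.2257 + 0.24×1.5660 = 1.0749
E(R_P) = R_f + β_P × MRP = 2.4% + 1.0749 × 3.4% = 6.05%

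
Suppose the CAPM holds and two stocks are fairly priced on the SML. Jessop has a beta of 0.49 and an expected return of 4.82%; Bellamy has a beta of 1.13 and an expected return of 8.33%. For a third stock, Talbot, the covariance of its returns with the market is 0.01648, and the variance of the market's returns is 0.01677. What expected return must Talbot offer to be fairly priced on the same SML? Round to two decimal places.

MRP = (8.33% − 4.82%) / (1.13 − 0.49) = 5.4844%
R_f = 4.82% − 0.49 × 5.4844% = 2.1326%
β_Talbot = Cov / Var(R_m) = 0.01648 / 0.01677 = 0.9827
E(R_Talbot) = R_f + β × MRP = 2.1326% + 0.9827 × 5.4844% = 7.52%

7.52%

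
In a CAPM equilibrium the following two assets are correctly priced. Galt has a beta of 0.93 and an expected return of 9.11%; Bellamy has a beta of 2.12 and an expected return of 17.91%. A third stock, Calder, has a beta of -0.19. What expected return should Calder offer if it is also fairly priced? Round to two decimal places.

0.83%

MRP (SML slope) = (17.91% − 9.11%) / (2.12 − 0.93) = 8.80% / 1.19 = 7.3950%
R_f (intercept) = 9.11% − 0.93 × 7.3950% = 2.2327%
E(R_Calder) = R_f + β × MRP = 2.2327% + -0.19 × 7.3950% = 0.83%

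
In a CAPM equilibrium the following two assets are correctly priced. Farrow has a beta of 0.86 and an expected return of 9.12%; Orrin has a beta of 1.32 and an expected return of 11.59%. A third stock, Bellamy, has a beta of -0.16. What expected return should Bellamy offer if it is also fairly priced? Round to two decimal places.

MRP (SML slope) = (11.59% − 9.12%) / (1.32 − 0.86) = 2.47% / 0.46 = 5.3696%
R_f (intercept) = 9.12% − 0.86 × 5.3696% = 4.5021%
E(R_Bellamy) = R_f + β × MRP = 4.5021% + -0.16 × 5.3696% = 3.64%

3.64%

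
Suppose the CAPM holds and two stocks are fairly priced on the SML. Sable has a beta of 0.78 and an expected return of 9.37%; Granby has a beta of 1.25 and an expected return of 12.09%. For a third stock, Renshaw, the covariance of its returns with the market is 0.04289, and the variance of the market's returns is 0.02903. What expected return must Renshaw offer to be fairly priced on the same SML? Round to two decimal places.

MRP = (12.09% − 9.37%) / (1.25 − 0.78) = 5.7872%
R_f = 9.37% − 0.78 × 5.7872% = 4.8560%
β_Renshaw = Cov / Var(R_m) = 0.04289 / 0.02903 = 1.4774
E(R_Renshaw) = R_f + β × MRP = 4.8560% + 1.4774 × 5.7872% = 13.41%

13.41%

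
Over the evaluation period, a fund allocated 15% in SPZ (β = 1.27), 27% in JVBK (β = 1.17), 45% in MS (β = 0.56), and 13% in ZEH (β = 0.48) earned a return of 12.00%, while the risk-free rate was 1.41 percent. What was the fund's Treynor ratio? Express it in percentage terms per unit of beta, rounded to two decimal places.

12.90%

β_P = 0.15×1.27 + 0.27×1.17 + 0.45×0.56 + 0.13×0.48 = 0.8208
Treynor = (R_P − R_f) / β_P = (12.00% − 1.41%) / 0.8208 = 10.59% / 0.8208 = 12.90%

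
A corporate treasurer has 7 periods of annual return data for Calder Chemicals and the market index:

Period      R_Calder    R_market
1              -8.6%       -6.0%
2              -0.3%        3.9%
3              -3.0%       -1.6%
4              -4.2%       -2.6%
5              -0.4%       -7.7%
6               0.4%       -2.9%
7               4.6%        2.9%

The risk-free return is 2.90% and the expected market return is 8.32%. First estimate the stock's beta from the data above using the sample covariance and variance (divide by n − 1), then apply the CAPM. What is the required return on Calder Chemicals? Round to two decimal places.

5.81%

Mean R_i = (-8.6 − 0.3 − 3.0 − 4.2 − 0.4 + 0.4 + 4.6) / 7 = -1.6429%
Mean R_m = (-6.0 + 3.9 − 1.6 − 2.6 − 7.7 − 2.9 + 2.9) / 7 = -2.0000%
Σ(R_i − R̄_i)(R_m − R̄_m) = 58.4100  ⇒  Cov = 58.4100 / 6 = 9.7350
Σ(R_m − R̄_m)² = 108.6400  ⇒  Var(R_m) = 108.6400 / 6 = 18.1067
β = Cov / Var(R_m) = 9.7350 / 18.1067 = 0.5376
MRP = 8.32% − 2.90% = 5.42%
E(R) = R_f + β × MRP = 2.90% + 0.5376 × 5.42% = 5.81%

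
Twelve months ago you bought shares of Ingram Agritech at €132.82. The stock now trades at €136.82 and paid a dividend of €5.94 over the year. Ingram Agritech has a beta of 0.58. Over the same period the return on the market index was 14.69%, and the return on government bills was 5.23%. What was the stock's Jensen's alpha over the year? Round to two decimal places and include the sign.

-3.23%

Realised HPR = (P1 + D1 − P0) / P0 = (136.82 + 5.94 − 132.82) / 132.82 = 9.94 / 132.82 = 7.4838%
MRP = 14.69% − 5.23% = 9.46%
CAPM required = R_f + β·MRP = 5.23% + 0.58 × 9.46% = 10.7168%
α = realised − required = 7.4838% − 10.7168% = -3.23%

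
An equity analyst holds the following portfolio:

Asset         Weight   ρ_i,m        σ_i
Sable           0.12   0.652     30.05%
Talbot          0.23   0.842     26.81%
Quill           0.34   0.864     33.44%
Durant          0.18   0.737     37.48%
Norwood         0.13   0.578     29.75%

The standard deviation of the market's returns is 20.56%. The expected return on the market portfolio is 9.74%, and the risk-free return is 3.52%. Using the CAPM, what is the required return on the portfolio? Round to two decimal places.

10.95%

β_Sable = 0.652 × 30.05% / 20.56% = 0.9529
β_Talbot = 0.842 × 26.81% / 20.56% = 1.0980
β_Quill = 0.864 × 33.44% / 20.56% = 1.4053
β_Durant = 0.737 × 37.48% / 20.56% = 1.3435
β_Norwood = 0.578 × 29.75% / 20.56% = 0.8364
β_P = Σ w_i β_i = 0.12×0.9529 + 0.23×1.0980 + 0.34×1.4053 + 0.18×1.3435 + 0.13×0.8364 = 1.1953
MRP = 9.74% − 3.52% = 6.22%
E(R_P) = R_f + β_P × MRP = 3.52% + 1.1953 × 6.22% = 10.95%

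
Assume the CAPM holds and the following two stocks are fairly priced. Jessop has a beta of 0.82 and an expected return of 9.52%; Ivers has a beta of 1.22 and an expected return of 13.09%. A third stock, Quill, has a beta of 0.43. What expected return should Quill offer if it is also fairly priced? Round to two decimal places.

MRP (SML slope) = (13.09% − 9.52%) / (1.22 − 0.82) = 3.57% / 0.40 = 8.9250%
R_f (intercept) = 9.52% − 0.82 × 8.9250% = 2.2015%
E(R_Quill) = R_f + β × MRP = 2.2015% + 0.43 × 8.9250% = 6.04%

6.04%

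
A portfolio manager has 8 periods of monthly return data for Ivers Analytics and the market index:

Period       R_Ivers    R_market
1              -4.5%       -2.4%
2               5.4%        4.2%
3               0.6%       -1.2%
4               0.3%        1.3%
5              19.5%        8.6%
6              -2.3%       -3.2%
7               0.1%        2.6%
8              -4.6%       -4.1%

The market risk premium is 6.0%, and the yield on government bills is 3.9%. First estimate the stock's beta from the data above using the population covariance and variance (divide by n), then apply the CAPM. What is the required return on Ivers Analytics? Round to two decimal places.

Mean R_i = (-4.5 + 5.4 + 0.6 + 0.3 + 19.5 − 2.3 + 0.1 − 4.6) / 8 = 1.8125%
Mean R_m = (-2.4 + 4.2 − 1.2 + 1.3 + 8.6 − 3.2 + 2.6 − 4.1) / 8 = 0.7250%
Σ(R_i − R̄_i)(R_m − R̄_m) = 216.8175  ⇒  Cov = 216.8175 / 8 = 27.1022
Σ(R_m − R̄_m)² = 130.0950  ⇒  Var(R_m) = 130.0950 / 8 = 16.2619
β = Cov / Var(R_m) = 27.1022 / 16.2619 = 1.6666
E(R) = R_f + β × MRP = 3.9% + 1.6666 × 6.0% = 13.90%

13.90%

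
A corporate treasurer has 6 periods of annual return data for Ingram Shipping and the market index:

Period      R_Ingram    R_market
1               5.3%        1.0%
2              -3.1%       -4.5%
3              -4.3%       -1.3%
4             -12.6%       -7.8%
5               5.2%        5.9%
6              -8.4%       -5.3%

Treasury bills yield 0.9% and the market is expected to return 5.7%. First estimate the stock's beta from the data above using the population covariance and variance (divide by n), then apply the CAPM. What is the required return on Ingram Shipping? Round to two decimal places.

7.26%

Mean R_i = (5.3 − 3.1 − 4.3 − 12.6 + 5.2 − 8.4) / 6 = -2.9833%
Mean R_m = (1.0 − 4.5 − 1.3 − 7.8 + 5.9 − 5.3) / 6 = -2.0000%
Σ(R_i − R̄_i)(R_m − R̄_m) = 162.5200  ⇒  Cov = 162.5200 / 6 = 27.0867
Σ(R_m − R̄_m)² = 122.6800  ⇒  Var(R_m) = 122.6800 / 6 = 20.4467
β = Cov / Var(R_m) = 27.0867 / 20.4467 = 1.3247
MRP = 5.7% − 0.9% = 4.80%
E(R) = R_f + β × MRP = 0.9% + 1.3247 × 4.8% = 7.26%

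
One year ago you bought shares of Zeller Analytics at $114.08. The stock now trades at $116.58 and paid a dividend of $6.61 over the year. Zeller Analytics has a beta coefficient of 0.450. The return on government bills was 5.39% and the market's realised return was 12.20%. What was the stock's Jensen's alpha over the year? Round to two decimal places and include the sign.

-0.47%

Realised HPR = (P1 + D1 − P0) / P0 = (116.58 + 6.61 − 114.08) / 114.08 = 9.11 / 114.08 = 7.9856%
MRP = 12.20% − 5.39% = 6.81%
CAPM required = R_f + β·MRP = 5.39% + 0.450 × 6.81% = 8.45450%
α = realised − required = 7.9856% − 8.45450% = -0.47%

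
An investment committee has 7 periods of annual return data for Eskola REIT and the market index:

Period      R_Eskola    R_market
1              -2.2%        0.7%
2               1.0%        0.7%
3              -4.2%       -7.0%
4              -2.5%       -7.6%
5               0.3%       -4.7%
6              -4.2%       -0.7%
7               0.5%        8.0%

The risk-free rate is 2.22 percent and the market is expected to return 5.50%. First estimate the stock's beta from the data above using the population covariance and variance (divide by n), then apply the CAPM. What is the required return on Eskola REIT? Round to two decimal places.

Mean R_i = (-2.2 + 1.0 − 4.2 − 2.5 + 0.3 − 4.2 + 0.5) / 7 = -1.6143%
Mean R_m = (0.7 + 0.7 − 7.0 − 7.6 − 4.7 − 0.7 + 8.0) / 7 = -1.5143%
Σ(R_i − R̄_i)(R_m − R̄_m) = 35.9786  ⇒  Cov = 35.9786 / 7 = 5.1398
Σ(R_m − R̄_m)² = 178.2686  ⇒  Var(R_m) = 178.2686 / 7 = 25.4669
β = Cov / Var(R_m) = 5.1398 / 25.4669 = 0.2018
MRP = 5.50% − 2.22% = 3.28%
E(R) = R_f + β × MRP = 2.22% + 0.2018 × 3.28% = 2.88%

2.88%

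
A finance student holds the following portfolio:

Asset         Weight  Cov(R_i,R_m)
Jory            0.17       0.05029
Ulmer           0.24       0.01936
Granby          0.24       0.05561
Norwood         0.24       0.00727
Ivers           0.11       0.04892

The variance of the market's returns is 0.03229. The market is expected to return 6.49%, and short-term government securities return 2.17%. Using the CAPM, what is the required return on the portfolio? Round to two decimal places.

β_Jory = 0.05029 / 0.03229 = 1.5574
β_Ulmer = 0.01936 / 0.03229 = 0.5996
β_Granby = 0.05561 / 0.03229 = 1.7222
β_Norwood = 0.00727 / 0.03229 = 0.2251
β_Ivers = 0.04892 / 0.03229 = 1.5150
β_P = Σ w_i β_i = 0.17×1.5574 + 0.24×0.5996 + 0.24×1.7222 + 0.24×0.2251 + 0.11×1.5150 = 1.0427
MRP = 6.49% − 2.17% = 4.32%
E(R_P) = R_f + β_P × MRP = 2.17% + 1.0427 × 4.32% = 6.67%

6.67%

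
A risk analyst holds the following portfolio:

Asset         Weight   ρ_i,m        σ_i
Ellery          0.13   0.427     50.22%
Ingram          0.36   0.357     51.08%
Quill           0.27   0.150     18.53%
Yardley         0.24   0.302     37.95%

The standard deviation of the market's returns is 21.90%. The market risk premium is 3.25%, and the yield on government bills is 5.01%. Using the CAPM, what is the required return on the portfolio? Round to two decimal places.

β_Ellery = 0.427 × 50.22% / 21.90% = 0.9792
β_Ingram = 0.357 × 51.08% / 21.90% = 0.8327
β_Quill = 0.150 × 18.53% / 21.90% = 0.1269
β_Yardley = 0.302 × 37.95% / 21.90% = 0.5233
β_P = Σ w_i β_i = 0.13×0.9792 + 0.36×0.8327 + 0.27×0.1269 + 0.24×0.5233 = 0.5869
E(R_P) = R_f + β_P × MRP = 5.01% + 0.5869 × 3.25% = 6.92%

6.92%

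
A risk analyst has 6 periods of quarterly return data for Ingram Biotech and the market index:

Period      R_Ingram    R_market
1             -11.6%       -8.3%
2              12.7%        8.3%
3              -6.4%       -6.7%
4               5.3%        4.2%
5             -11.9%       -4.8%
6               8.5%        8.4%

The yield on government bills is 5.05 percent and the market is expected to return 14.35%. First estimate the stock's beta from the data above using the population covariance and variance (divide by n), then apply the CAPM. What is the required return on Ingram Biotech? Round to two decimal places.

17.59%

Mean R_i = (-11.6 + 12.7 − 6.4 + 5.3 − 11.9 + 8.5) / 6 = -0.5667%
Mean R_m = (-8.3 + 8.3 − 6.7 + 4.2 − 4.8 + 8.4) / 6 = 0.1833%
Σ(R_i − R̄_i)(R_m − R̄_m) = 395.9733  ⇒  Cov = 395.9733 / 6 = 65.9956
Σ(R_m − R̄_m)² = 293.7083  ⇒  Var(R_m) = 293.7083 / 6 = 48.9514
β = Cov / Var(R_m) = 65.9956 / 48.9514 = 1.3482
MRP = 14.35% − 5.05% = 9.30%
E(R) = R_f + β × MRP = 5.05% + 1.3482 × 9.30% = 17.59%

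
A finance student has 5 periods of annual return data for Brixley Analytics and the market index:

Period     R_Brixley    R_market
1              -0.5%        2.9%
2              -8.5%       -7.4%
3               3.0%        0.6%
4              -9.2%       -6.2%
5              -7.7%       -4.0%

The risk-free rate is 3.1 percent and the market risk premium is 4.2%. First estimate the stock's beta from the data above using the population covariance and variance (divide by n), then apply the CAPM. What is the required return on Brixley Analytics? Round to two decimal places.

7.75%

Mean R_i = (-0.5 − 8.5 + 3.0 − 9.2 − 7.7) / 5 = -4.5800%
Mean R_m = (2.9 − 7.4 + 0.6 − 6.2 − 4.0) / 5 = -2.8200%
Σ(R_i − R̄_i)(R_m − R̄_m) = 86.5120  ⇒  Cov = 86.5120 / 5 = 17.3024
Σ(R_m − R̄_m)² = 78.2080  ⇒  Var(R_m) = 78.2080 / 5 = 15.6416
β = Cov / Var(R_m) = 17.3024 / 15.6416 = 1.1062
E(R) = R_f + β × MRP = 3.1% + 1.1062 × 4.2% = 7.75%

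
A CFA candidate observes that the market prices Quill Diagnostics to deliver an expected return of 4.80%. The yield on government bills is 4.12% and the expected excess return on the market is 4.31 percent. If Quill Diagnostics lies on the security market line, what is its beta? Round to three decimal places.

0.158

β = (E(R) − R_f) / MRP = (4.80% − 4.12%) / 4.31% = 0.68% / 4.31% = 0.158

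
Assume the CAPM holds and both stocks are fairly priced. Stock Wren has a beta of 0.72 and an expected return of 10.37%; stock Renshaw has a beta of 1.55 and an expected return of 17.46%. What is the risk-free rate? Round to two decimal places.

4.22%

Both satisfy E(R) = R_f + β·MRP, so the slope of the SML is
MRP = (17.46% − 10.37%) / (1.55 − 0.72) = 7.09% / 0.83 = 8.5422%
R_f = E(R_Wren) − β_Wren·MRP = 10.37% − 0.72 × 8.5422% = 4.2196%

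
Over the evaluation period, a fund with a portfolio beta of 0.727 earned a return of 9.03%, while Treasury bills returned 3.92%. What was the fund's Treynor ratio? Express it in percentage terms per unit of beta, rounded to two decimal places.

Treynor = (R_P − R_f) / β_P = (9.03% − 3.92%) / 0.7270 = 5.11% / 0.7270 = 7.03%

7.03%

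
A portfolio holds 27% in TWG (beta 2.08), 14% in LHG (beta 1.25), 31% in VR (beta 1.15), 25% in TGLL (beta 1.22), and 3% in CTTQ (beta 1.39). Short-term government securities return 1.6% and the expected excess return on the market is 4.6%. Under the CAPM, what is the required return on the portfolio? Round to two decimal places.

8.22%

β_P = Σ w_i β_i = 0.27×2.08 + 0.14×1.25 + 0.31×1.15 + 0.25×1.22 + 0.03×1.39 = 1.4398
E(R_P) = R_f + β_P × MRP = 1.6% + 1.4398 × 4.6% = 8.22%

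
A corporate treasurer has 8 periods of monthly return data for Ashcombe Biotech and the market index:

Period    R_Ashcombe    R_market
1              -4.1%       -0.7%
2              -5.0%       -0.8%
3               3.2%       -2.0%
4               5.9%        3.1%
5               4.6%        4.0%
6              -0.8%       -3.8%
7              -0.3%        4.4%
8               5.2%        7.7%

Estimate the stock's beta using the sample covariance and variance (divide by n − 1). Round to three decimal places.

0.622

Mean R_i = (-4.1 − 5.0 + 3.2 + 5.9 + 4.6 − 0.8 − 0.3 + 5.2) / 8 = 1.0875%
Mean R_m = (-0.7 − 0.8 − 2.0 + 3.1 + 4.0 − 3.8 + 4.4 + 7.7) / 8 = 1.4875%
Σ(R_i − R̄_i)(R_m − R̄_m) = 65.9788  ⇒  Cov = 65.9788 / 7 = 9.4255
Σ(R_m − R̄_m)² = 106.1288  ⇒  Var(R_m) = 106.1288 / 7 = 15.1613
β = Cov / Var(R_m) = 9.4255 / 15.1613 = 0.6217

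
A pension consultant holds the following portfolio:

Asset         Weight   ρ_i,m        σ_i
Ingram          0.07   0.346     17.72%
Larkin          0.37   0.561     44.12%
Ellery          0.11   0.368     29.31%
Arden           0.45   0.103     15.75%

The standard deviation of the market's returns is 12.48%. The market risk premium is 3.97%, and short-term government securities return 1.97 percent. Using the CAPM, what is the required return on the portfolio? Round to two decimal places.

β_Ingram = 0.346 × 17.72% / 12.48% = 0.4913
β_Larkin = 0.561 × 44.12% / 12.48% = 1.9833
β_Ellery = 0.368 × 29.31% / 12.48% = 0.8643
β_Arden = 0.103 × 15.75% / 12.48% = 0.1300
β_P = Σ w_i β_i = 0.07×0.4913 + 0.37×1.9833 + 0.11×0.8643 + 0.45×0.1300 = 0.9218
E(R_P) = R_f + β_P × MRP = 1.97% + 0.9218 × 3.97% = 5.63%

5.63%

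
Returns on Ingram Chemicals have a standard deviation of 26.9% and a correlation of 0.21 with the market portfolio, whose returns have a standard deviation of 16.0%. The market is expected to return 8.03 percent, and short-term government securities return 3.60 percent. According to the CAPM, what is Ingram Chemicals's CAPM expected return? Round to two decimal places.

5.16%

β = ρ × σ_i / σ_m = 0.21 × 26.9% / 16.0% = 0.3531
MRP = 8.03% − 3.60% = 4.43%
E(R) = 3.60% + 0.3531 × 4.43% = 5.16%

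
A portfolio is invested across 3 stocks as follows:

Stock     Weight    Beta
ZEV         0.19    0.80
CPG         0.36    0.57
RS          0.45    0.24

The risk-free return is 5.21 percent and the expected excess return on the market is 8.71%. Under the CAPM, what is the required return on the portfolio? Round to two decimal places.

β_P = Σ w_i β_i = 0.19×0.80 + 0.36×0.57 + 0.45×0.24 = 0.4652
E(R_P) = R_f + β_P × MRP = 5.21% + 0.4652 × 8.71% = 9.26%

9.26%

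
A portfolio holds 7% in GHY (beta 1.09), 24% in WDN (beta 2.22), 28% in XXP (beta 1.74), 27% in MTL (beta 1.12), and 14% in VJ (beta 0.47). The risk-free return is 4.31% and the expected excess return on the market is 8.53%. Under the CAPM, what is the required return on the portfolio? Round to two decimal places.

16.80%

β_P = Σ w_i β_i = 0.07×1.09 + 0.24×2.22 + 0.28×1.74 + 0.27×1.12 + 0.14×0.47 = 1.4645
E(R_P) = R_f + β_P × MRP = 4.31% + 1.4645 × 8.53% = 16.80%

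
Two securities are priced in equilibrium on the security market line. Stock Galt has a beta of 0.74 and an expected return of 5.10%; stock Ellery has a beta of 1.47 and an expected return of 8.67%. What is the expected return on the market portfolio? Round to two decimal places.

Both satisfy E(R) = R_f + β·MRP, so the slope of the SML is
MRP = (8.67% − 5.10%) / (1.47 − 0.74) = 3.57% / 0.73 = 4.8904%
R_f = E(R_Galt) − β_Galt·MRP = 5.10% − 0.74 × 4.8904% = 1.4811%
E(R_m) = R_f + MRP = 1.4811% + 4.8904% = 6.37%

6.37%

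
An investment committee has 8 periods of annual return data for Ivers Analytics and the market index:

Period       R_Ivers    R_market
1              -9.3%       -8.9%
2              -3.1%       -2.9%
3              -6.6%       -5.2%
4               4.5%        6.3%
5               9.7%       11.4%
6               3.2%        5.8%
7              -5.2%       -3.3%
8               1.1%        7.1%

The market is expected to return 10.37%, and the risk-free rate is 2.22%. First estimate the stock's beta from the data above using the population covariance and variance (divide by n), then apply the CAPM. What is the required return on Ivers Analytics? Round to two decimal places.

Mean R_i = (-9.3 − 3.1 − 6.6 + 4.5 + 9.7 + 3.2 − 5.2 + 1.1) / 8 = -0.7125%
Mean R_m = (-8.9 − 2.9 − 5.2 + 6.3 + 11.4 + 5.8 − 3.3 + 7.1) / 8 = 1.2875%
Σ(R_i − R̄_i)(R_m − R̄_m) = 315.8788  ⇒  Cov = 315.8788 / 8 = 39.4849
Σ(R_m − R̄_m)² = 365.9888  ⇒  Var(R_m) = 365.9888 / 8 = 45.7486
β = Cov / Var(R_m) = 39.4849 / 45.7486 = 0.8631
MRP = 10.37% − 2.22% = 8.15%
E(R) = R_f + β × MRP = 2.22% + 0.8631 × 8.15% = 9.25%

9.25%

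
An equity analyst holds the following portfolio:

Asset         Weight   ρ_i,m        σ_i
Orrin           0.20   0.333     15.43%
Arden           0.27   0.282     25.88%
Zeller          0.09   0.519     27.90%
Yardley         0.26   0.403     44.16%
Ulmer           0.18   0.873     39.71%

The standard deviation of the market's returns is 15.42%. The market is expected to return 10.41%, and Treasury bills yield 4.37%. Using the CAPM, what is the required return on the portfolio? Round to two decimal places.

10.31%

β_Orrin = 0.333 × 15.43% / 15.42% = 0.3332
β_Arden = 0.282 × 25.88% / 15.42% = 0.4733
β_Zeller = 0.519 × 27.90% / 15.42% = 0.9390
β_Yardley = 0.403 × 44.16% / 15.42% = 1.1541
β_Ulmer = 0.873 × 39.71% / 15.42% = 2.2482
β_P = Σ w_i β_i = 0.20×0.3332 + 0.27×0.4733 + 0.09×0.9390 + 0.26×1.1541 + 0.18×2.2482 = 0.9837
MRP = 10.41% − 4.37% = 6.04%
E(R_P) = R_f + β_P × MRP = 4.37% + 0.9837 × 6.04% = 10.31%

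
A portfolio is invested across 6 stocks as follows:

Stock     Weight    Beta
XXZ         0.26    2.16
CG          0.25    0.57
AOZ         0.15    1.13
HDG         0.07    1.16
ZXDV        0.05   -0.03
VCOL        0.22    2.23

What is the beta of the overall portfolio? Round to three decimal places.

β_P = Σ w_i β_i = 0.26×2.16 + 0.25×0.57 + 0.15×1.13 + 0.07×1.16 + 0.05×-0.03 + 0.22×2.23 = 1.4439

1.444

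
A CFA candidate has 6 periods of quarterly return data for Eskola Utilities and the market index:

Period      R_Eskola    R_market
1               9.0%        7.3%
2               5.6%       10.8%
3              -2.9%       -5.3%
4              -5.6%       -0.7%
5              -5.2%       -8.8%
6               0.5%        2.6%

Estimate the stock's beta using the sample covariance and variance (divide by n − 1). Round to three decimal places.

0.690

Mean R_i = (9.0 + 5.6 − 2.9 − 5.6 − 5.2 + 0.5) / 6 = 0.2333%
Mean R_m = (7.3 + 10.8 − 5.3 − 0.7 − 8.8 + 2.6) / 6 = 0.9833%
Σ(R_i − R̄_i)(R_m − R̄_m) = 191.1533  ⇒  Cov = 191.1533 / 5 = 38.2307
Σ(R_m − R̄_m)² = 276.9083  ⇒  Var(R_m) = 276.9083 / 5 = 55.3817
β = Cov / Var(R_m) = 38.2307 / 55.3817 = 0.6903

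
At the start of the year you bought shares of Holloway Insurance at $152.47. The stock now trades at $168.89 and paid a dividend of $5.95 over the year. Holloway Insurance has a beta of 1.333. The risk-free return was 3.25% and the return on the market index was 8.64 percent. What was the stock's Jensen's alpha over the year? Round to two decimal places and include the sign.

+4.24%

Realised HPR = (P1 + D1 − P0) / P0 = (168.89 + 5.95 − 152.47) / 152.47 = 22.37 / 152.47 = 14.6717%
MRP = 8.64% − 3.25% = 5.39%
CAPM required = R_f + β·MRP = 3.25% + 1.333 × 5.39% = 10.43487%
α = realised − required = 14.6717% − 10.43487% = +4.24%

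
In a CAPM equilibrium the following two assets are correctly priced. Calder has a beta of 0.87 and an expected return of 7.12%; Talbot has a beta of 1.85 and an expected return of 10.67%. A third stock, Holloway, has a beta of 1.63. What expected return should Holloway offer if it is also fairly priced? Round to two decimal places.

MRP (SML slope) = (10.67% − 7.12%) / (1.85 − 0.87) = 3.55% / 0.98 = 3.6224%
R_f (intercept) = 7.12% − 0.87 × 3.6224% = 3.9685%
E(R_Holloway) = R_f + β × MRP = 3.9685% + 1.63 × 3.6224% = 9.87%

9.87%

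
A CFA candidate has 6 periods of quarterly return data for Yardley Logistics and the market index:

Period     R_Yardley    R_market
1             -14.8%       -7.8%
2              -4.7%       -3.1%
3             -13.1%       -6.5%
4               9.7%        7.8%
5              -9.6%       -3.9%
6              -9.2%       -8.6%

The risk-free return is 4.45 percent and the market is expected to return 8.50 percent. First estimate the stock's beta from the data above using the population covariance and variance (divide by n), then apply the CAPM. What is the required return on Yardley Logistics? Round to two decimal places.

Mean R_i = (-14.8 − 4.7 − 13.1 + 9.7 − 9.6 − 9.2) / 6 = -6.9500%
Mean R_m = (-7.8 − 3.1 − 6.5 + 7.8 − 3.9 − 8.6) / 6 = -3.6833%
Σ(R_i − R̄_i)(R_m − R̄_m) = 253.7850  ⇒  Cov = 253.7850 / 6 = 42.2975
Σ(R_m − R̄_m)² = 181.3083  ⇒  Var(R_m) = 181.3083 / 6 = 30.2181
β = Cov / Var(R_m) = 42.2975 / 30.2181 = 1.3997
MRP = 8.50% − 4.45% = 4.05%
E(R) = R_f + β × MRP = 4.45% + 1.3997 × 4.05% = 10.12%

10.12%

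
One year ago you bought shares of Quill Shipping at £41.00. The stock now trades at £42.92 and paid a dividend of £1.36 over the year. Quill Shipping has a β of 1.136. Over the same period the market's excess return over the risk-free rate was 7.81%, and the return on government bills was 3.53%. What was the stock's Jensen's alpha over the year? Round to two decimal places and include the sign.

-4.40%

Realised HPR = (P1 + D1 − P0) / P0 = (42.92 + 1.36 − 41.00) / 41.00 = 3.28 / 41.00 = 8.0000%
CAPM required = R_f + β·MRP = 3.53% + 1.136 × 7.81% = 12.40216%
α = realised − required = 8.0000% − 12.40216% = -4.40%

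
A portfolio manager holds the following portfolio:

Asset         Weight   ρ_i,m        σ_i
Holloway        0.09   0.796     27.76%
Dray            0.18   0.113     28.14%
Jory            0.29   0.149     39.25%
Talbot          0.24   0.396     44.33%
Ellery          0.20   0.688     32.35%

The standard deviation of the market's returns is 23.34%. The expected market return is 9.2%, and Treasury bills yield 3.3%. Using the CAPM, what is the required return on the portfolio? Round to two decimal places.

β_Holloway = 0.796 × 27.76% / 23.34% = 0.9467
β_Dray = 0.113 × 28.14% / 23.34% = 0.1362
β_Jory = 0.149 × 39.25% / 23.34% = 0.2506
β_Talbot = 0.396 × 44.33% / 23.34% = 0.7521
β_Ellery = 0.688 × 32.35% / 23.34% = 0.9536
β_P = Σ w_i β_i = 0.09×0.9467 + 0.18×0.1362 + 0.29×0.2506 + 0.24×0.7521 + 0.20×0.9536 = 0.5536
MRP = 9.2% − 3.3% = 5.90%
E(R_P) = R_f + β_P × MRP = 3.3% + 0.5536 × 5.9% = 6.57%

6.57%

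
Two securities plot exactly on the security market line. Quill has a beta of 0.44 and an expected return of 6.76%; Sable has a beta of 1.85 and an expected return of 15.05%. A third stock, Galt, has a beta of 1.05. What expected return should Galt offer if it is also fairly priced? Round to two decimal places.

10.35%

MRP (SML slope) = (15.05% − 6.76%) / (1.85 − 0.44) = 8.29% / 1.41 = 5.8794%
R_f (intercept) = 6.76% − 0.44 × 5.8794% = 4.1731%
E(R_Galt) = R_f + β × MRP = 4.1731% + 1.05 × 5.8794% = 10.35%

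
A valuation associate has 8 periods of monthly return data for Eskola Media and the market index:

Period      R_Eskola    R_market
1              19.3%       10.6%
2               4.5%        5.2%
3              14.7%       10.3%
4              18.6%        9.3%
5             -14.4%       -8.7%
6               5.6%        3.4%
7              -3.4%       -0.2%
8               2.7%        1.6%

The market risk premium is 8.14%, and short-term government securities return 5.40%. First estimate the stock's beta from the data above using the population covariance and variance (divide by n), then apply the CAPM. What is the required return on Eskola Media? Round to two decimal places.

Mean R_i = (19.3 + 4.5 + 14.7 + 18.6 − 14.4 + 5.6 − 3.4 + 2.7) / 8 = 5.9500%
Mean R_m = (10.6 + 5.2 + 10.3 + 9.3 − 8.7 + 3.4 − 0.2 + 1.6) / 8 = 3.9375%
Σ(R_i − R̄_i)(R_m − R̄_m) = 514.2650  ⇒  Cov = 514.2650 / 8 = 64.2831
Σ(R_m − R̄_m)² = 297.7988  ⇒  Var(R_m) = 297.7988 / 8 = 37.2249
β = Cov / Var(R_m) = 64.2831 / 37.2249 = 1.7269
E(R) = R_f + β × MRP = 5.40% + 1.7269 × 8.14% = 19.46%

19.46%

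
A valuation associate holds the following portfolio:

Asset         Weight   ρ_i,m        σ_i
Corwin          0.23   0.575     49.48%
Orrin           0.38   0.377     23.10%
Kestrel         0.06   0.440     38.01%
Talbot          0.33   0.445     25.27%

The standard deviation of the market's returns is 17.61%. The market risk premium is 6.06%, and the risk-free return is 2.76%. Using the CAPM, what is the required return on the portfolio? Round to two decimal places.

β_Corwin = 0.575 × 49.48% / 17.61% = 1.6156
β_Orrin = 0.377 × 23.10% / 17.61% = 0.4945
β_Kestrel = 0.440 × 38.01% / 17.61% = 0.9497
β_Talbot = 0.445 × 25.27% / 17.61% = 0.6386
β_P = Σ w_i β_i = 0.23×1.6156 + 0.38×0.4945 + 0.06×0.9497 + 0.33×0.6386 = 0.8272
E(R_P) = R_f + β_P × MRP = 2.76% + 0.8272 × 6.06% = 7.77%

7.77%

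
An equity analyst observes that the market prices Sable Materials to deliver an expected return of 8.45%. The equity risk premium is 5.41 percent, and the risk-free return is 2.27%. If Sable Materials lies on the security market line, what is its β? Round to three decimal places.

β = (E(R) − R_f) / MRP = (8.45% − 2.27%) / 5.41% = 6.18% / 5.41% = 1.142

1.142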